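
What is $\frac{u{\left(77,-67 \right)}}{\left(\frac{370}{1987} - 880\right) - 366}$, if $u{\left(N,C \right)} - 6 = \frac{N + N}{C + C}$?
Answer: $- \frac{645775}{165853944} \approx -0.0038936$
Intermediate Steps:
$u{\left(N,C \right)} = 6 + \frac{N}{C}$ ($u{\left(N,C \right)} = 6 + \frac{N + N}{C + C} = 6 + \frac{2 N}{2 C} = 6 + 2 N \frac{1}{2 C} = 6 + \frac{N}{C}$)
$\frac{u{\left(77,-67 \right)}}{\left(\frac{370}{1987} - 880\right) - 366} = \frac{6 + \frac{77}{-67}}{\left(\frac{370}{1987} - 880\right) - 366} = \frac{6 + 77 \left(- \frac{1}{67}\right)}{\left(370 \cdot \frac{1}{1987} - 880\right) - 366} = \frac{6 - \frac{77}{67}}{\left(\frac{370}{1987} - 880\right) - 366} = \frac{325}{67 \left(- \frac{1748190}{1987} - 366\right)} = \frac{325}{67 \left(- \frac{2475432}{1987}\right)} = \frac{325}{67} \left(- \frac{1987}{2475432}\right) = - \frac{645775}{165853944}$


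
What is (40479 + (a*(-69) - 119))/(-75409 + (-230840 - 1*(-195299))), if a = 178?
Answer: -14039/55475 ≈ -0.25307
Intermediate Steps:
(40479 + (a*(-69) - 119))/(-75409 + (-230840 - 1*(-195299))) = (40479 + (178*(-69) - 119))/(-75409 + (-230840 - 1*(-195299))) = (40479 + (-12282 - 119))/(-75409 + (-230840 + 195299)) = (40479 - 12401)/(-75409 - 35541) = 28078/(-110950) = 28078*(-1/110950) = -14039/55475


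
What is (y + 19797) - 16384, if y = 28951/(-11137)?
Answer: 37981630/11137 ≈ 3410.4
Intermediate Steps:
y = -28951/11137 (y = 28951*(-1/11137) = -28951/11137 ≈ -2.5995)
(y + 19797) - 16384 = (-28951/11137 + 19797) - 16384 = 220450238/11137 - 16384 = 37981630/11137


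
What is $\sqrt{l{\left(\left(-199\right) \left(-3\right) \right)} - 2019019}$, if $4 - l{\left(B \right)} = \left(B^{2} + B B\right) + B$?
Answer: $i \sqrt{2732430} \approx 1653.0 i$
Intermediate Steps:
$l{\left(B \right)} = 4 - B - 2 B^{2}$ ($l{\left(B \right)} = 4 - \left(\left(B^{2} + B B\right) + B\right) = 4 - \left(\left(B^{2} + B^{2}\right) + B\right) = 4 - \left(2 B^{2} + B\right) = 4 - \left(B + 2 B^{2}\right) = 4 - B - 2 B^{2}$)
$\sqrt{l{\left(\left(-199\right) \left(-3\right) \right)} - 2019019} = \sqrt{\left(4 - \left(-199\right) \left(-3\right) - 2 \left(\left(-199\right) \left(-3\right)\right)^{2}\right) - 2019019} = \sqrt{\left(4 - 597 - 2 \cdot 597^{2}\right) - 2019019} = \sqrt{\left(4 - 597 - 712818\right) - 2019019} = \sqrt{-713411 - 2019019} = \sqrt{-2732430} = i \sqrt{2732430}$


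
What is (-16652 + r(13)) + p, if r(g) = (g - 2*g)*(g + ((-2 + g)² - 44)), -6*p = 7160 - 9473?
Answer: -34873/2 ≈ -17437.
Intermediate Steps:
p = 771/2 (p = -(7160 - 9473)/6 = -⅙*(-2313) = 771/2 ≈ 385.50)
r(g) = -g*(-44 + g + (-2 + g)²) (r(g) = (-g)*(g + (-44 + (-2 + g)²)) = (-g)*(-44 + g + (-2 + g)²) = -g*(-44 + g + (-2 + g)²))
(-16652 + r(13)) + p = (-16652 + 13*(40 - 1*13² + 3*13)) + 771/2 = (-16652 + 13*(40 - 1*169 + 39)) + 771/2 = (-16652 + 13*(40 - 169 + 39)) + 771/2 = (-16652 + 13*(-90)) + 771/2 = (-16652 - 1170) + 771/2 = -17822 + 771/2 = -34873/2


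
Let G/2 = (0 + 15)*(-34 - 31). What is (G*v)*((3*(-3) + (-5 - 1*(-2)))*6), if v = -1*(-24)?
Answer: 3369600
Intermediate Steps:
v = 24
G = -1950 (G = 2*((0 + 15)*(-34 - 31)) = 2*(15*(-65)) = 2*(-975) = -1950)
(G*v)*((3*(-3) + (-5 - 1*(-2)))*6) = (-1950*24)*((3*(-3) + (-5 - 1*(-2)))*6) = -46800*(-9 + (-5 + 2))*6 = -46800*(-9 - 3)*6 = -(-561600)*6 = -46800*(-72) = 3369600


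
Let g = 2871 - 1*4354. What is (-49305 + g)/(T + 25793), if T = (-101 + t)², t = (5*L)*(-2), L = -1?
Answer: -25394/17037 ≈ -1.4905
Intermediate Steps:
g = -1483 (g = 2871 - 4354 = -1483)
t = 10 (t = (5*(-1))*(-2) = -5*(-2) = 10)
T = 8281 (T = (-101 + 10)² = (-91)² = 8281)
(-49305 + g)/(T + 25793) = (-49305 - 1483)/(8281 + 25793) = -50788/34074 = -50788*1/34074 = -25394/17037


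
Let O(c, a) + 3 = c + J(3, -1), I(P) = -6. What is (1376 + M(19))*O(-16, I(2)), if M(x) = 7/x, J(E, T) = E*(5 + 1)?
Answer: -26151/19 ≈ -1376.4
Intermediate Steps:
J(E, T) = 6*E (J(E, T) = E*6 = 6*E)
O(c, a) = 15 + c (O(c, a) = -3 + (c + 6*3) = -3 + (c + 18) = -3 + (18 + c) = 15 + c)
(1376 + M(19))*O(-16, I(2)) = (1376 + 7/19)*(15 - 16) = (1376 + 7*(1/19))*(-1) = (1376 + 7/19)*(-1) = (26151/19)*(-1) = -26151/19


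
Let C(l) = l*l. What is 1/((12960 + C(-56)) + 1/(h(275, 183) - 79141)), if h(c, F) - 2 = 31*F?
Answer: 73466/1182508735 ≈ 6.2127e-5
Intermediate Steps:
C(l) = l**2
h(c, F) = 2 + 31*F
1/((12960 + C(-56)) + 1/(h(275, 183) - 79141)) = 1/((12960 + (-56)**2) + 1/((2 + 31*183) - 79141)) = 1/((12960 + 3136) + 1/((2 + 5673) - 79141)) = 1/(16096 + 1/(5675 - 79141)) = 1/(16096 + 1/(-73466)) = 1/(16096 - 1/73466) = 1/(1182508735/73466) = 73466/1182508735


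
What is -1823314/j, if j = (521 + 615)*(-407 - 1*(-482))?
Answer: -911657/42600 ≈ -21.400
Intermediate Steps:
j = 85200 (j = 1136*(-407 + 482) = 1136*75 = 85200)
-1823314/j = -1823314/85200 = -1823314*1/85200 = -911657/42600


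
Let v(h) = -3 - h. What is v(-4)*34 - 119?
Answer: -85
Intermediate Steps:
v(-4)*34 - 119 = (-3 - 1*(-4))*34 - 119 = (-3 + 4)*34 - 119 = 1*34 - 119 = 34 - 119 = -85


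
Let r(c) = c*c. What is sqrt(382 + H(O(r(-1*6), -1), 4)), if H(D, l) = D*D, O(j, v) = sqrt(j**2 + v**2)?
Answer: sqrt(1679) ≈ 40.976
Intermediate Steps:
r(c) = c**2
H(D, l) = D**2
sqrt(382 + H(O(r(-1*6), -1), 4)) = sqrt(382 + (sqrt(((-1*6)**2)**2 + (-1)**2))**2) = sqrt(382 + (sqrt(((-6)**2)**2 + 1))**2) = sqrt(382 + (sqrt(36**2 + 1))**2) = sqrt(382 + (sqrt(1296 + 1))**2) = sqrt(382 + (sqrt(1297))**2) = sqrt(382 + 1297) = sqrt(1679)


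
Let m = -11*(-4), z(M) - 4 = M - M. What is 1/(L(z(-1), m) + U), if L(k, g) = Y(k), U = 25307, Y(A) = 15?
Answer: 1/25322 ≈ 3.9491e-5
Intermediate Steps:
z(M) = 4 (z(M) = 4 + (M - M) = 4 + 0 = 4)
m = 44
L(k, g) = 15
1/(L(z(-1), m) + U) = 1/(15 + 25307) = 1/25322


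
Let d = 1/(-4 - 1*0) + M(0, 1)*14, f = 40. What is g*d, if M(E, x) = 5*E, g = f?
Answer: -10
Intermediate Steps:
g = 40
d = -¼ (d = 1/(-4 - 1*0) + (5*0)*14 = 1/(-4 + 0) + 0*14 = 1/(-4) + 0 = -¼ + 0 = -¼ ≈ -0.25000)
g*d = 40*(-¼) = -10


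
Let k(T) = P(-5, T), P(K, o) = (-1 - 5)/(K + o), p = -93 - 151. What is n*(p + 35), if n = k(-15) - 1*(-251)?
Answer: -525217/10 ≈ -52522.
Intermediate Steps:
p = -244
P(K, o) = -6/(K + o)
k(T) = -6/(-5 + T)
n = 2513/10 (n = -6/(-5 - 15) - 1*(-251) = -6/(-20) + 251 = -6*(-1/20) + 251 = 3/10 + 251 = 2513/10 ≈ 251.30)
n*(p + 35) = 2513*(-244 + 35)/10 = (2513/10)*(-209) = -525217/10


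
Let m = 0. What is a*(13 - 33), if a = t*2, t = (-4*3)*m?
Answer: 0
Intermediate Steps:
t = 0 (t = -4*3*0 = -12*0 = 0)
a = 0 (a = 0*2 = 0)
a*(13 - 33) = 0*(13 - 33) = 0*(-20) = 0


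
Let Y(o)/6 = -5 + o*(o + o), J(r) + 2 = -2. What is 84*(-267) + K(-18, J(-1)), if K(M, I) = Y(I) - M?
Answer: -22248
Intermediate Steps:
J(r) = -4 (J(r) = -2 - 2 = -4)
Y(o) = -30 + 12*o**2 (Y(o) = 6*(-5 + o*(o + o)) = 6*(-5 + o*(2*o)) = 6*(-5 + 2*o**2) = -30 + 12*o**2)
K(M, I) = -30 - M + 12*I**2 (K(M, I) = (-30 + 12*I**2) - M = -30 - M + 12*I**2)
84*(-267) + K(-18, J(-1)) = 84*(-267) + (-30 - 1*(-18) + 12*(-4)**2) = -22428 + (-30 + 18 + 12*16) = -22428 + (-30 + 18 + 192) = -22428 + 180 = -22248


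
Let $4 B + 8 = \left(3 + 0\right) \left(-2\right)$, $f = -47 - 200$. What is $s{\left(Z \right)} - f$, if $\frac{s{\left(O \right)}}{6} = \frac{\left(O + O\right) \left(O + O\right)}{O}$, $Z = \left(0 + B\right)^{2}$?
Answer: $541$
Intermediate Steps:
$f = -247$
$B = - \frac{7}{2}$ ($B = -2 + \frac{\left(3 + 0\right) \left(-2\right)}{4} = -2 + \frac{3 \left(-2\right)}{4} = -2 + \frac{1}{4} \left(-6\right) = -2 - \frac{3}{2} = - \frac{7}{2} \approx -3.5$)
$Z = \frac{49}{4}$ ($Z = \left(0 - \frac{7}{2}\right)^{2} = \left(- \frac{7}{2}\right)^{2} = \frac{49}{4} \approx 12.25$)
$s{\left(O \right)} = 24 O$ ($s{\left(O \right)} = 6 \frac{\left(O + O\right) \left(O + O\right)}{O} = 6 \frac{2 O 2 O}{O} = 6 \frac{4 O^{2}}{O} = 6 \cdot 4 O = 24 O$)
$s{\left(Z \right)} - f = 24 \cdot \frac{49}{4} - -247 = 294 + 247 = 541$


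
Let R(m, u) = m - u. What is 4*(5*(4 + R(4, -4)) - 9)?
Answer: 204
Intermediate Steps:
4*(5*(4 + R(4, -4)) - 9) = 4*(5*(4 + (4 - 1*(-4))) - 9) = 4*(5*(4 + (4 + 4)) - 9) = 4*(5*(4 + 8) - 9) = 4*(5*12 - 9) = 4*(60 - 9) = 4*51 = 204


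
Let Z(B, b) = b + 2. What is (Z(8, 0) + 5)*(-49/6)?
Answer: -343/6 ≈ -57.167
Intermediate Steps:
Z(B, b) = 2 + b
(Z(8, 0) + 5)*(-49/6) = ((2 + 0) + 5)*(-49/6) = (2 + 5)*(-49*⅙) = 7*(-49/6) = -343/6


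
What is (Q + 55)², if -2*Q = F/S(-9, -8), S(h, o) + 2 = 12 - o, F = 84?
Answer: 24964/9 ≈ 2773.8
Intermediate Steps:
S(h, o) = 10 - o (S(h, o) = -2 + (12 - o) = 10 - o)
Q = -7/3 (Q = -42/(10 - 1*(-8)) = -42/(10 + 8) = -42/18 = -½*14/3 = -7/3 ≈ -2.3333)
(Q + 55)² = (-7/3 + 55)² = (158/3)² = 24964/9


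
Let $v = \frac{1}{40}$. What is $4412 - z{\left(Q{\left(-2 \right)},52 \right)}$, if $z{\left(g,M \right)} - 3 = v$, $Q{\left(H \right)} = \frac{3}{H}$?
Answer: $\frac{176359}{40} \approx 4409.0$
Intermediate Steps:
$v = \frac{1}{40} \approx 0.025$
$z{\left(g,M \right)} = \frac{121}{40}$ ($z{\left(g,M \right)} = 3 + \frac{1}{40} = \frac{121}{40}$)
$4412 - z{\left(Q{\left(-2 \right)},52 \right)} = 4412 - \frac{121}{40} = \frac{176359}{40}$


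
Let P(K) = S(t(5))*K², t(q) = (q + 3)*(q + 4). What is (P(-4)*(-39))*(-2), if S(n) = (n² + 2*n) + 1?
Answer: 6650592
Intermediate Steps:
t(q) = (3 + q)*(4 + q)
S(n) = 1 + n² + 2*n
P(K) = 5329*K² (P(K) = (1 + (12 + 5² + 7*5)² + 2*(12 + 5² + 7*5))*K² = (1 + (12 + 25 + 35)² + 2*(12 + 25 + 35))*K² = (1 + 72² + 2*72)*K² = (1 + 5184 + 144)*K² = 5329*K²)
(P(-4)*(-39))*(-2) = ((5329*(-4)²)*(-39))*(-2) = ((5329*16)*(-39))*(-2) = (85264*(-39))*(-2) = -3325296*(-2) = 6650592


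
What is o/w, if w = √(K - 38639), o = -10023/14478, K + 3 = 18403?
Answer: 3341*I*√20239/97673414 ≈ 0.0048662*I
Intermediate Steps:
K = 18400 (K = -3 + 18403 = 18400)
o = -3341/4826 (o = -10023*1/14478 = -3341/4826 ≈ -0.69229)
w = I*√20239 (w = √(18400 - 38639) = √(-20239) = I*√20239 ≈ 142.26*I)
o/w = -3341*(-I*√20239/20239)/4826 = -(-3341)*I*√20239/97673414 = 3341*I*√20239/97673414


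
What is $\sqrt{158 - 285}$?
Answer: $i \sqrt{127} \approx 11.269 i$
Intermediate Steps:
$\sqrt{158 - 285} = \sqrt{-127} = i \sqrt{127}$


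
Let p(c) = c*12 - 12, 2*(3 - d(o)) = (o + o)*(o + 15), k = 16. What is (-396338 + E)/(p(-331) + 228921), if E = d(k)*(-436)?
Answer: -181390/224937 ≈ -0.80640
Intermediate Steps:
d(o) = 3 - o*(15 + o) (d(o) = 3 - (o + o)*(o + 15)/2 = 3 - 2*o*(15 + o)/2 = 3 - o*(15 + o))
p(c) = -12 + 12*c (p(c) = 12*c - 12 = -12 + 12*c)
E = 214948 (E = (3 - 1*16**2 - 15*16)*(-436) = (3 - 1*256 - 240)*(-436) = (3 - 256 - 240)*(-436) = -493*(-436) = 214948)
(-396338 + E)/(p(-331) + 228921) = (-396338 + 214948)/((-12 + 12*(-331)) + 228921) = -181390/((-12 - 3972) + 228921) = -181390/(-3984 + 228921) = -181390/224937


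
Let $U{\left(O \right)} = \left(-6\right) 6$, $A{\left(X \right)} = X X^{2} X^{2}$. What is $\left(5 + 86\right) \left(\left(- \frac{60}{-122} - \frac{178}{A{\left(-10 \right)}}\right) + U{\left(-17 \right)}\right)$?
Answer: $- \frac{9854805961}{3050000} \approx -3231.1$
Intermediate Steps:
$A{\left(X \right)} = X^{5}$ ($A{\left(X \right)} = X^{3} X^{2} = X^{5}$)
$U{\left(O \right)} = -36$
$\left(5 + 86\right) \left(\left(- \frac{60}{-122} - \frac{178}{A{\left(-10 \right)}}\right) + U{\left(-17 \right)}\right) = \left(5 + 86\right) \left(\left(- \frac{60}{-122} - \frac{178}{\left(-10\right)^{5}}\right) - 36\right) = 91 \left(\left(\left(-60\right) \left(- \frac{1}{122}\right) - \frac{178}{-100000}\right) - 36\right) = 91 \left(\left(\frac{30}{61} - - \frac{89}{50000}\right) - 36\right) = 91 \left(\left(\frac{30}{61} + \frac{89}{50000}\right) - 36\right) = 91 \left(\frac{1505429}{3050000} - 36\right) = 91 \left(- \frac{108294571}{3050000}\right) = - \frac{9854805961}{3050000}$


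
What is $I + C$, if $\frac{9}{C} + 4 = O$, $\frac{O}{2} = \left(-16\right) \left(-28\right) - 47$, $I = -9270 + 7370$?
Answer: $- \frac{505397}{266} \approx -1900.0$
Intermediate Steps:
$I = -1900$
$O = 802$ ($O = 2 \left(\left(-16\right) \left(-28\right) - 47\right) = 2 \left(448 - 47\right) = 2 \cdot 401 = 802$)
$C = \frac{3}{266}$ ($C = \frac{9}{-4 + 802} = \frac{9}{798} = 9 \cdot \frac{1}{798} = \frac{3}{266} \approx 0.011278$)
$I + C = -1900 + \frac{3}{266} = - \frac{505397}{266}$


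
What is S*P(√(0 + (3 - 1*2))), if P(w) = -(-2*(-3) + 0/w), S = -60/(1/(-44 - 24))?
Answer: -24480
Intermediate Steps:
S = 4080 (S = -60/(1/(-68)) = -60/(-1/68) = -60*(-68) = 4080)
P(w) = -6 (P(w) = -(6 + 0) = -1*6 = -6)
S*P(√(0 + (3 - 1*2))) = 4080*(-6) = -24480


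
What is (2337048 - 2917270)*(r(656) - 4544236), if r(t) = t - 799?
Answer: 2636748672138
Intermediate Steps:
r(t) = -799 + t
(2337048 - 2917270)*(r(656) - 4544236) = (2337048 - 2917270)*((-799 + 656) - 4544236) = -580222*(-143 - 4544236) = -580222*(-4544379) = 2636748672138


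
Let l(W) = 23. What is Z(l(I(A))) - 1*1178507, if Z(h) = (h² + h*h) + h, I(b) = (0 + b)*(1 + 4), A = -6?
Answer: -1177426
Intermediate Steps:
I(b) = 5*b (I(b) = b*5 = 5*b)
Z(h) = h + 2*h² (Z(h) = (h² + h²) + h = 2*h² + h = h + 2*h²)
Z(l(I(A))) - 1*1178507 = 23*(1 + 2*23) - 1*1178507 = 23*(1 + 46) - 1178507 = 23*47 - 1178507 = 1081 - 1178507 = -1177426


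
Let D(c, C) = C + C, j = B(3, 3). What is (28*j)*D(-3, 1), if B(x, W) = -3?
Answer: -168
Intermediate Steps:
j = -3
D(c, C) = 2*C
(28*j)*D(-3, 1) = (28*(-3))*(2*1) = -84*2 = -168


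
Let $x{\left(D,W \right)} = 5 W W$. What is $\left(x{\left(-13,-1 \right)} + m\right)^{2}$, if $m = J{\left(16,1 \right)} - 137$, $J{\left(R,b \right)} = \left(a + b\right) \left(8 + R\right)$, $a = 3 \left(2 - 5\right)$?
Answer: $104976$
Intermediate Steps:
$x{\left(D,W \right)} = 5 W^{2}$
$a = -9$ ($a = 3 \left(-3\right) = -9$)
$J{\left(R,b \right)} = \left(-9 + b\right) \left(8 + R\right)$
$m = -329$ ($m = \left(-72 - 144 + 8 \cdot 1 + 16 \cdot 1\right) - 137 = \left(-72 - 144 + 8 + 16\right) - 137 = -192 - 137 = -329$)
$\left(x{\left(-13,-1 \right)} + m\right)^{2} = \left(5 \left(-1\right)^{2} - 329\right)^{2} = \left(5 \cdot 1 - 329\right)^{2} = \left(5 - 329\right)^{2} = \left(-324\right)^{2} = 104976$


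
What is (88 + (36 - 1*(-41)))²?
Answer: 27225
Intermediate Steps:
(88 + (36 - 1*(-41)))² = (88 + (36 + 41))² = (88 + 77)² = 165² = 27225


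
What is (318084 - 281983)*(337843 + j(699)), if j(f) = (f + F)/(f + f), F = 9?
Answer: 2841781803237/233 ≈ 1.2196e+10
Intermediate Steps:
j(f) = (9 + f)/(2*f) (j(f) = (f + 9)/(f + f) = (9 + f)/((2*f)) = (9 + f)*(1/(2*f)) = (9 + f)/(2*f))
(318084 - 281983)*(337843 + j(699)) = (318084 - 281983)*(337843 + (½)*(9 + 699)/699) = 36101*(337843 + (½)*(1/699)*708) = 36101*(337843 + 118/233) = 36101*(78717537/233) = 2841781803237/233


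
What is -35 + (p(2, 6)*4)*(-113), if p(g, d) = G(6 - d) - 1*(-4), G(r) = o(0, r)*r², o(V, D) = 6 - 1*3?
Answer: -1843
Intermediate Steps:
o(V, D) = 3 (o(V, D) = 6 - 3 = 3)
G(r) = 3*r²
p(g, d) = 4 + 3*(6 - d)² (p(g, d) = 3*(6 - d)² - 1*(-4) = 3*(6 - d)² + 4 = 4 + 3*(6 - d)²)
-35 + (p(2, 6)*4)*(-113) = -35 + ((4 + 3*(-6 + 6)²)*4)*(-113) = -35 + ((4 + 3*0²)*4)*(-113) = -35 + ((4 + 3*0)*4)*(-113) = -35 + ((4 + 0)*4)*(-113) = -35 + (4*4)*(-113) = -35 + 16*(-113) = -35 - 1808 = -1843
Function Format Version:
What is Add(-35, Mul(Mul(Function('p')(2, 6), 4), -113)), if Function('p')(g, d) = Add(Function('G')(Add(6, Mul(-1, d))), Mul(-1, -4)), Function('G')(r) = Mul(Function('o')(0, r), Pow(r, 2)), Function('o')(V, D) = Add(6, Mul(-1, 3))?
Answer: -1843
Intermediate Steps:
Function('o')(V, D) = 3 (Function('o')(V, D) = Add(6, -3) = 3)
Function('G')(r) = Mul(3, Pow(r, 2))
Function('p')(g, d) = Add(4, Mul(3, Pow(Add(6, Mul(-1, d)), 2))) (Function('p')(g, d) = Add(Mul(3, Pow(Add(6, Mul(-1, d)), 2)), Mul(-1, -4)) = Add(Mul(3, Pow(Add(6, Mul(-1, d)), 2)), 4) = Add(4, Mul(3, Pow(Add(6, Mul(-1, d)), 2))))
Add(-35, Mul(Mul(Function('p')(2, 6), 4), -113)) = Add(-35, Mul(Mul(Add(4, Mul(3, Pow(Add(-6, 6), 2))), 4), -113)) = Add(-35, Mul(Mul(Add(4, Mul(3, Pow(0, 2))), 4), -113)) = Add(-35, Mul(Mul(Add(4, Mul(3, 0)), 4), -113)) = Add(-35, Mul(Mul(Add(4, 0), 4), -113)) = Add(-35, Mul(Mul(4, 4), -113)) = Add(-35, Mul(16, -113)) = Add(-35, -1808) = -1843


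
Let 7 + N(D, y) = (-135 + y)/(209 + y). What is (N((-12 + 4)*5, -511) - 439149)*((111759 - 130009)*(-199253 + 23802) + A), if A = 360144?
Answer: -212354375508356302/151 ≈ -1.4063e+15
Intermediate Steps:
N(D, y) = -7 + (-135 + y)/(209 + y)
(N((-12 + 4)*5, -511) - 439149)*((111759 - 130009)*(-199253 + 23802) + A) = (2*(-799 - 3*(-511))/(209 - 511) - 439149)*((111759 - 130009)*(-199253 + 23802) + 360144) = (2*(-799 + 1533)/(-302) - 439149)*(-18250*(-175451) + 360144) = (2*(-1/302)*734 - 439149)*(3201980750 + 360144) = (-734/151 - 439149)*3202340894 = -66312233/151*3202340894 = -212354375508356302/151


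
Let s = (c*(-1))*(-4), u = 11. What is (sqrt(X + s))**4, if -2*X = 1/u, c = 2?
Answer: 30625/484 ≈ 63.275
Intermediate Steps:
X = -1/22 (X = -1/2/11 = -1/2*1/11 = -1/22 ≈ -0.045455)
s = 8 (s = (2*(-1))*(-4) = -2*(-4) = 8)
(sqrt(X + s))**4 = (sqrt(-1/22 + 8))**4 = (sqrt(175/22))**4 = (5*sqrt(154)/22)**4 = 30625/484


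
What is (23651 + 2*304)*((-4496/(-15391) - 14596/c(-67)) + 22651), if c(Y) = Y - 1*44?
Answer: 944212124952037/1708401 ≈ 5.5269e+8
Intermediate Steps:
c(Y) = -44 + Y (c(Y) = Y - 44 = -44 + Y)
(23651 + 2*304)*((-4496/(-15391) - 14596/c(-67)) + 22651) = (23651 + 2*304)*((-4496/(-15391) - 14596/(-44 - 67)) + 22651) = (23651 + 608)*((-4496*(-1/15391) - 14596/(-111)) + 22651) = 24259*((4496/15391 - 14596*(-1/111)) + 22651) = 24259*((4496/15391 + 14596/111) + 22651) = 24259*(225146092/1708401 + 22651) = 24259*(38922137143/1708401) = 944212124952037/1708401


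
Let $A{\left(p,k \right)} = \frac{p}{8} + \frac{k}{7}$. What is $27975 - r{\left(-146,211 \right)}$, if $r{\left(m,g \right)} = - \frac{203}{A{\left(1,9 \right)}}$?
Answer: $\frac{2221393}{79} \approx 28119.0$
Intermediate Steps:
$A{\left(p,k \right)} = \frac{k}{7} + \frac{p}{8}$ ($A{\left(p,k \right)} = p \frac{1}{8} + k \frac{1}{7} = \frac{p}{8} + \frac{k}{7} = \frac{k}{7} + \frac{p}{8}$)
$r{\left(m,g \right)} = - \frac{11368}{79}$ ($r{\left(m,g \right)} = - \frac{203}{\frac{1}{7} \cdot 9 + \frac{1}{8} \cdot 1} = - \frac{203}{\frac{9}{7} + \frac{1}{8}} = - \frac{203}{\frac{79}{56}} = \left(-203\right) \frac{56}{79} = - \frac{11368}{79}$)
$27975 - r{\left(-146,211 \right)} = 27975 - - \frac{11368}{79} = 27975 + \frac{11368}{79} = \frac{2221393}{79}$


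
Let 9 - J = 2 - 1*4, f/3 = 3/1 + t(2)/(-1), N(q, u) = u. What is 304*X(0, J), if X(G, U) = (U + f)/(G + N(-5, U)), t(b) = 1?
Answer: 5168/11 ≈ 469.82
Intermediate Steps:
f = 6 (f = 3*(3/1 + 1/(-1)) = 3*(3*1 + 1*(-1)) = 3*(3 - 1) = 3*2 = 6)
J = 11 (J = 9 - (2 - 1*4) = 9 - (2 - 4) = 9 - 1*(-2) = 9 + 2 = 11)
X(G, U) = (6 + U)/(G + U) (X(G, U) = (U + 6)/(G + U) = (6 + U)/(G + U))
304*X(0, J) = 304*((6 + 11)/(0 + 11)) = 304*(17/11) = 5168/11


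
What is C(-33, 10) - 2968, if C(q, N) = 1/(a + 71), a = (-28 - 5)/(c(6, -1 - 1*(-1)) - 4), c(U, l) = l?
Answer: -940852/317 ≈ -2968.0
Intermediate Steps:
a = 33/4 (a = (-28 - 5)/((-1 - 1*(-1)) - 4) = -33/((-1 + 1) - 4) = -33/(0 - 4) = -33/(-4) = -33*(-¼) = 33/4 ≈ 8.2500)
C(q, N) = 4/317 (C(q, N) = 1/(33/4 + 71) = 1/(317/4) = 4/317)
C(-33, 10) - 2968 = 4/317 - 2968 = -940852/317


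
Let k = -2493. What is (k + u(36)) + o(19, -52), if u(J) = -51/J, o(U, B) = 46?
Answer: -29381/12 ≈ -2448.4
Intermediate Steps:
(k + u(36)) + o(19, -52) = (-2493 - 51/36) + 46 = (-2493 - 51*1/36) + 46 = (-2493 - 17/12) + 46 = -29933/12 + 46 = -29381/12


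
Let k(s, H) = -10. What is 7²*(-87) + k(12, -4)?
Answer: -4273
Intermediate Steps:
7²*(-87) + k(12, -4) = 7²*(-87) - 10 = 49*(-87) - 10 = -4263 - 10 = -4273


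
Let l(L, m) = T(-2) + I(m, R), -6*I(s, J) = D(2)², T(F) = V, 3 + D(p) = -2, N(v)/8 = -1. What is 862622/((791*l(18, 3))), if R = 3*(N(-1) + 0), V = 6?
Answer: 5175732/8701 ≈ 594.84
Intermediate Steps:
N(v) = -8 (N(v) = 8*(-1) = -8)
D(p) = -5 (D(p) = -3 - 2 = -5)
R = -24 (R = 3*(-8 + 0) = 3*(-8) = -24)
T(F) = 6
I(s, J) = -25/6 (I(s, J) = -⅙*(-5)² = -⅙*25 = -25/6)
l(L, m) = 11/6 (l(L, m) = 6 - 25/6 = 11/6)
862622/((791*l(18, 3))) = 862622/((791*(11/6))) = 862622/(8701/6) = 862622*(6/8701) = 5175732/8701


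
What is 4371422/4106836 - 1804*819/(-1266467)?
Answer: 5802006666005/2600586134206 ≈ 2.2310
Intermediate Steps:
4371422/4106836 - 1804*819/(-1266467) = 4371422*(1/4106836) - 1477476*(-1/1266467) = 2185711/2053418 + 1477476/1266467 = 5802006666005/2600586134206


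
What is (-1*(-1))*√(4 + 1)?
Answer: √5 ≈ 2.2361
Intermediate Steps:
(-1*(-1))*√(4 + 1) = 1*√5 = √5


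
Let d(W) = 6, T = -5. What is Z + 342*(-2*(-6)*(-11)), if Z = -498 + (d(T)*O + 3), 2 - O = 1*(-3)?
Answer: -45609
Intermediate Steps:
O = 5 (O = 2 - (-3) = 2 - 1*(-3) = 2 + 3 = 5)
Z = -465 (Z = -498 + (6*5 + 3) = -498 + (30 + 3) = -498 + 33 = -465)
Z + 342*(-2*(-6)*(-11)) = -465 + 342*(-2*(-6)*(-11)) = -465 + 342*(12*(-11)) = -465 + 342*(-132) = -465 - 45144 = -45609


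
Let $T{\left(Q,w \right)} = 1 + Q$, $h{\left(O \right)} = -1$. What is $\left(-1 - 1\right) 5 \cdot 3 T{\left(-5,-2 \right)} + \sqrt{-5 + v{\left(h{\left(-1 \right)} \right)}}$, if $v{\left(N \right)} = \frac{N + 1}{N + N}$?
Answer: $120 + i \sqrt{5} \approx 120.0 + 2.2361 i$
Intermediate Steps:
$v{\left(N \right)} = \frac{1 + N}{2 N}$
$\left(-1 - 1\right) 5 \cdot 3 T{\left(-5,-2 \right)} + \sqrt{-5 + v{\left(h{\left(-1 \right)} \right)}} = \left(-1 - 1\right) 5 \cdot 3 \left(1 - 5\right) + \sqrt{-5 + \frac{1 - 1}{2 \left(-1\right)}} = \left(-2\right) 5 \cdot 3 \left(-4\right) + \sqrt{-5 + \frac{1}{2} \left(-1\right) 0} = \left(-10\right) 3 \left(-4\right) + \sqrt{-5 + 0} = \left(-30\right) \left(-4\right) + \sqrt{-5} = 120 + i \sqrt{5}$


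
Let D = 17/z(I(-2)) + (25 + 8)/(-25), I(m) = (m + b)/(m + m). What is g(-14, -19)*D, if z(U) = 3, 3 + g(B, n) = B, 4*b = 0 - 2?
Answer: -5542/75 ≈ -73.893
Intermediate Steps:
b = -½ (b = (0 - 2)/4 = (¼)*(-2) = -½ ≈ -0.50000)
g(B, n) = -3 + B
I(m) = (-½ + m)/(2*m) (I(m) = (m - ½)/(m + m) = (-½ + m)/((2*m)) = (-½ + m)*(1/(2*m)) = (-½ + m)/(2*m))
D = 326/75 (D = 17/3 + (25 + 8)/(-25) = 17*(⅓) + 33*(-1/25) = 17/3 - 33/25 = 326/75 ≈ 4.3467)
g(-14, -19)*D = (-3 - 14)*(326/75) = -17*326/75 = -5542/75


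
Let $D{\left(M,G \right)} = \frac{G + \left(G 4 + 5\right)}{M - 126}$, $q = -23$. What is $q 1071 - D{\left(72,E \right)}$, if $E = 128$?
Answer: $- \frac{443179}{18} \approx -24621.0$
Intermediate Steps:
$D{\left(M,G \right)} = \frac{5 + 5 G}{-126 + M}$ ($D{\left(M,G \right)} = \frac{G + \left(4 G + 5\right)}{-126 + M} = \frac{G + \left(5 + 4 G\right)}{-126 + M} = \frac{5 + 5 G}{-126 + M}$)
$q 1071 - D{\left(72,E \right)} = \left(-23\right) 1071 - \frac{5 \left(1 + 128\right)}{-126 + 72} = -24633 - 5 \frac{1}{-54} \cdot 129 = -24633 - 5 \left(- \frac{1}{54}\right) 129 = -24633 - - \frac{215}{18} = -24633 + \frac{215}{18} = - \frac{443179}{18}$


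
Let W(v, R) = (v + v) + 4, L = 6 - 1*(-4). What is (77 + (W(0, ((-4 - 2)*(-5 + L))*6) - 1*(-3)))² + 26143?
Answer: 33199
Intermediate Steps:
L = 10 (L = 6 + 4 = 10)
W(v, R) = 4 + 2*v (W(v, R) = 2*v + 4 = 4 + 2*v)
(77 + (W(0, ((-4 - 2)*(-5 + L))*6) - 1*(-3)))² + 26143 = (77 + ((4 + 2*0) - 1*(-3)))² + 26143 = (77 + ((4 + 0) + 3))² + 26143 = (77 + (4 + 3))² + 26143 = (77 + 7)² + 26143 = 84² + 26143 = 7056 + 26143 = 33199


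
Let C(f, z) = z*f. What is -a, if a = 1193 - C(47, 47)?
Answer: 1016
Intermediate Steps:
C(f, z) = f*z
a = -1016 (a = 1193 - 47*47 = 1193 - 1*2209 = 1193 - 2209 = -1016)
-a = -1*(-1016) = 1016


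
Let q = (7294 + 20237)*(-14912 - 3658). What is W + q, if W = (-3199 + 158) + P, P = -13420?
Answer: -511267131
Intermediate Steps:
q = -511250670 (q = 27531*(-18570) = -511250670)
W = -16461 (W = (-3199 + 158) - 13420 = -3041 - 13420 = -16461)
W + q = -16461 - 511250670 = -511267131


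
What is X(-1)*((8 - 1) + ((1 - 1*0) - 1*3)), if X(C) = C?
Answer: -5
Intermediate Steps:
X(-1)*((8 - 1) + ((1 - 1*0) - 1*3)) = -((8 - 1) + ((1 - 1*0) - 1*3)) = -(7 + ((1 + 0) - 3)) = -(7 + (1 - 3)) = -(7 - 2) = -1*5 = -5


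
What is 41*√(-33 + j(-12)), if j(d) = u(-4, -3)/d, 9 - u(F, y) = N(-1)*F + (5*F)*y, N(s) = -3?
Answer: 41*I*√111/2 ≈ 215.98*I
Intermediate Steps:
u(F, y) = 9 + 3*F - 5*F*y (u(F, y) = 9 - (-3*F + (5*F)*y) = 9 - (-3*F + 5*F*y) = 9 + (3*F - 5*F*y) = 9 + 3*F - 5*F*y)
j(d) = -63/d (j(d) = (9 + 3*(-4) - 5*(-4)*(-3))/d = (9 - 12 - 60)/d = -63/d)
41*√(-33 + j(-12)) = 41*√(-33 - 63/(-12)) = 41*√(-33 - 63*(-1/12)) = 41*√(-33 + 21/4) = 41*√(-111/4) = 41*(I*√111/2) = 41*I*√111/2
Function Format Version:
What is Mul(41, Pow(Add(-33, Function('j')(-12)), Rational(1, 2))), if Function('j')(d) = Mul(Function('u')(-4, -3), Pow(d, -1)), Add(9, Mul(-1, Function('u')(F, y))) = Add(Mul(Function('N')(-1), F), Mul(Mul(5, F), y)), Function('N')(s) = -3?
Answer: Mul(Rational(41, 2), I, Pow(111, Rational(1, 2))) ≈ Mul(215.98, I)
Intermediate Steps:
Function('u')(F, y) = Add(9, Mul(3, F), Mul(-5, F, y)) (Function('u')(F, y) = Add(9, Mul(-1, Add(Mul(-3, F), Mul(Mul(5, F), y)))) = Add(9, Mul(-1, Add(Mul(-3, F), Mul(5, F, y)))) = Add(9, Add(Mul(3, F), Mul(-5, F, y))) = Add(9, Mul(3, F), Mul(-5, F, y)))
Function('j')(d) = Mul(-63, Pow(d, -1)) (Function('j')(d) = Mul(Add(9, Mul(3, -4), Mul(-5, -4, -3)), Pow(d, -1)) = Mul(Add(9, -12, -60), Pow(d, -1)) = Mul(-63, Pow(d, -1)))
Mul(41, Pow(Add(-33, Function('j')(-12)), Rational(1, 2))) = Mul(41, Pow(Add(-33, Mul(-63, Pow(-12, -1))), Rational(1, 2))) = Mul(41, Pow(Add(-33, Mul(-63, Rational(-1, 12))), Rational(1, 2))) = Mul(41, Pow(Add(-33, Rational(21, 4)), Rational(1, 2))) = Mul(41, Pow(Rational(-111, 4), Rational(1, 2))) = Mul(41, Mul(Rational(1, 2), I, Pow(111, Rational(1, 2)))) = Mul(Rational(41, 2), I, Pow(111, Rational(1, 2)))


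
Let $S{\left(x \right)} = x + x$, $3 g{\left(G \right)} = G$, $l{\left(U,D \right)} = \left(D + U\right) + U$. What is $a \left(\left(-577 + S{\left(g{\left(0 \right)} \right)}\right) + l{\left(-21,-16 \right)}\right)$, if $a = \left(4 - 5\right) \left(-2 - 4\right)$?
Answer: $-3810$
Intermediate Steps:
$l{\left(U,D \right)} = D + 2 U$
$g{\left(G \right)} = \frac{G}{3}$
$S{\left(x \right)} = 2 x$
$a = 6$ ($a = \left(-1\right) \left(-6\right) = 6$)
$a \left(\left(-577 + S{\left(g{\left(0 \right)} \right)}\right) + l{\left(-21,-16 \right)}\right) = 6 \left(\left(-577 + 2 \cdot \frac{1}{3} \cdot 0\right) + \left(-16 + 2 \left(-21\right)\right)\right) = 6 \left(\left(-577 + 2 \cdot 0\right) - 58\right) = 6 \left(\left(-577 + 0\right) - 58\right) = 6 \left(-577 - 58\right) = 6 \left(-635\right) = -3810$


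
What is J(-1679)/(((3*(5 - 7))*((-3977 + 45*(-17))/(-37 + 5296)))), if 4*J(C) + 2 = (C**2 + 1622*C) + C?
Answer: 82410283/18968 ≈ 4344.7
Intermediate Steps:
J(C) = -1/2 + C**2/4 + 1623*C/4 (J(C) = -1/2 + ((C**2 + 1622*C) + C)/4 = -1/2 + (C**2 + 1623*C)/4 = -1/2 + (C**2/4 + 1623*C/4) = -1/2 + C**2/4 + 1623*C/4)
J(-1679)/(((3*(5 - 7))*((-3977 + 45*(-17))/(-37 + 5296)))) = (-1/2 + (1/4)*(-1679)**2 + (1623/4)*(-1679))/(((3*(5 - 7))*((-3977 + 45*(-17))/(-37 + 5296)))) = (-1/2 + (1/4)*2819041 - 2725017/4)/(((3*(-2))*((-3977 - 765)/5259))) = (-1/2 + 2819041/4 - 2725017/4)/((-(-28452)/5259)) = 47011/(2*((-6*(-4742/5259)))) = 47011/(2*(9484/1753)) = (47011/2)*(1753/9484) = 82410283/18968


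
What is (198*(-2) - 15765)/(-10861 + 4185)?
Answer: 16161/6676 ≈ 2.4208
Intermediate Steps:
(198*(-2) - 15765)/(-10861 + 4185) = (-396 - 15765)/(-6676) = -16161*(-1/6676) = 16161/6676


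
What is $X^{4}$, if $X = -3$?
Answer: $81$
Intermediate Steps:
$X^{4} = \left(-3\right)^{4} = 81$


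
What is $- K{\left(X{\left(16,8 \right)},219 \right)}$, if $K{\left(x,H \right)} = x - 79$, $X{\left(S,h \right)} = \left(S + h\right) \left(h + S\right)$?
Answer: $-497$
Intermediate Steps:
$X{\left(S,h \right)} = \left(S + h\right)^{2}$ ($X{\left(S,h \right)} = \left(S + h\right) \left(S + h\right) = \left(S + h\right)^{2}$)
$K{\left(x,H \right)} = -79 + x$ ($K{\left(x,H \right)} = x - 79 = -79 + x$)
$- K{\left(X{\left(16,8 \right)},219 \right)} = - (-79 + \left(16 + 8\right)^{2}) = - (-79 + 24^{2}) = - (-79 + 576) = \left(-1\right) 497 = -497$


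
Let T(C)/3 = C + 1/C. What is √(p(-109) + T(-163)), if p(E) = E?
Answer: I*√15888751/163 ≈ 24.454*I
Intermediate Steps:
T(C) = 3*C + 3/C (T(C) = 3*(C + 1/C) = 3*C + 3/C)
√(p(-109) + T(-163)) = √(-109 + (3*(-163) + 3/(-163))) = √(-109 + (-489 + 3*(-1/163))) = √(-109 + (-489 - 3/163)) = √(-109 - 79710/163) = √(-97477/163) = I*√15888751/163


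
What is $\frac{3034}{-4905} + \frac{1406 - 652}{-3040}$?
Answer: $- \frac{1292173}{1491120} \approx -0.86658$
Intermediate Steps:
$\frac{3034}{-4905} + \frac{1406 - 652}{-3040} = 3034 \left(- \frac{1}{4905}\right) + \left(1406 - 652\right) \left(- \frac{1}{3040}\right) = - \frac{3034}{4905} + 754 \left(- \frac{1}{3040}\right) = - \frac{3034}{4905} - \frac{377}{1520} = - \frac{1292173}{1491120}$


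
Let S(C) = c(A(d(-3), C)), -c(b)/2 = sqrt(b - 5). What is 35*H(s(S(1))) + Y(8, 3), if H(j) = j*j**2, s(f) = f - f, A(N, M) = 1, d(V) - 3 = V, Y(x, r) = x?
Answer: 8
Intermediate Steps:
d(V) = 3 + V
c(b) = -2*sqrt(-5 + b) (c(b) = -2*sqrt(b - 5) = -2*sqrt(-5 + b))
S(C) = -4*I (S(C) = -2*sqrt(-5 + 1) = -4*I)
s(f) = 0
H(j) = j**3
35*H(s(S(1))) + Y(8, 3) = 35*0**3 + 8 = 35*0 + 8 = 0 + 8 = 8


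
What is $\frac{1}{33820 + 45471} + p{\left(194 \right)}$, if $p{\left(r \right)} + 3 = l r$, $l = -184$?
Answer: $- \frac{2830609408}{79291} \approx -35699.0$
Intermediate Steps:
$p{\left(r \right)} = -3 - 184 r$
$\frac{1}{33820 + 45471} + p{\left(194 \right)} = \frac{1}{33820 + 45471} - 35699 = \frac{1}{79291} - 35699 = - \frac{2830609408}{79291}$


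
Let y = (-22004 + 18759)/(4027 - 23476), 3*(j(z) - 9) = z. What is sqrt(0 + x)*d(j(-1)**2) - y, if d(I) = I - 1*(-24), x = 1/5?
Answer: -3245/19449 + 892*sqrt(5)/45 ≈ 44.157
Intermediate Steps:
x = 1/5 (x = 1*(1/5) = 1/5 ≈ 0.20000)
j(z) = 9 + z/3
y = 3245/19449 (y = -3245/(-19449) = -3245*(-1/19449) = 3245/19449 ≈ 0.16685)
d(I) = 24 + I (d(I) = I + 24 = 24 + I)
sqrt(0 + x)*d(j(-1)**2) - y = sqrt(0 + 1/5)*(24 + (9 + (1/3)*(-1))**2) - 1*3245/19449 = sqrt(1/5)*(24 + (9 - 1/3)**2) - 3245/19449 = (sqrt(5)/5)*(24 + (26/3)**2) - 3245/19449 = (sqrt(5)/5)*(24 + 676/9) - 3245/19449 = (sqrt(5)/5)*(892/9) - 3245/19449 = 892*sqrt(5)/45 - 3245/19449 = -3245/19449 + 892*sqrt(5)/45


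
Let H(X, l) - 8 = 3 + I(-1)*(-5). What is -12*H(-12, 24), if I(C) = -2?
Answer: -252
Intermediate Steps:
H(X, l) = 21 (H(X, l) = 8 + (3 - 2*(-5)) = 8 + (3 + 10) = 8 + 13 = 21)
-12*H(-12, 24) = -12*21 = -252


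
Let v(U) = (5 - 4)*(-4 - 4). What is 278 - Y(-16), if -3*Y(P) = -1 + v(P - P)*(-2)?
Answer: 283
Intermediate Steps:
v(U) = -8 (v(U) = 1*(-8) = -8)
Y(P) = -5 (Y(P) = -(-1 - 8*(-2))/3 = -(-1 + 16)/3 = -1/3*15 = -5)
278 - Y(-16) = 278 - 1*(-5) = 278 + 5 = 283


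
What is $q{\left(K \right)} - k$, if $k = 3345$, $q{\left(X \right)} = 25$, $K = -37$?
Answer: $-3320$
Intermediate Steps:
$q{\left(K \right)} - k = 25 - 3345 = -3320$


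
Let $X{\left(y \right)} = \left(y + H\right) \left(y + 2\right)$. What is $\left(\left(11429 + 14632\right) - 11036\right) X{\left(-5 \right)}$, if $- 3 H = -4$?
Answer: $165275$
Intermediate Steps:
$H = \frac{4}{3}$ ($H = \left(- \frac{1}{3}\right) \left(-4\right) = \frac{4}{3} \approx 1.3333$)
$X{\left(y \right)} = \left(2 + y\right) \left(\frac{4}{3} + y\right)$ ($X{\left(y \right)} = \left(y + \frac{4}{3}\right) \left(y + 2\right) = \left(\frac{4}{3} + y\right) \left(2 + y\right) = \left(2 + y\right) \left(\frac{4}{3} + y\right)$)
$\left(\left(11429 + 14632\right) - 11036\right) X{\left(-5 \right)} = \left(\left(11429 + 14632\right) - 11036\right) \left(\frac{8}{3} + \left(-5\right)^{2} + \frac{10}{3} \left(-5\right)\right) = \left(26061 - 11036\right) \left(\frac{8}{3} + 25 - \frac{50}{3}\right) = 15025 \cdot 11 = 165275$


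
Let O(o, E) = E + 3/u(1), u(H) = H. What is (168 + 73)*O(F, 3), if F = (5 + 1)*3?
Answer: 1446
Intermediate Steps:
F = 18 (F = 6*3 = 18)
O(o, E) = 3 + E (O(o, E) = E + 3/1 = E + 3*1 = E + 3 = 3 + E)
(168 + 73)*O(F, 3) = (168 + 73)*(3 + 3) = 241*6 = 1446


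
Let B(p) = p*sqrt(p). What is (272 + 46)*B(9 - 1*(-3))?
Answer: 7632*sqrt(3) ≈ 13219.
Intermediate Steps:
B(p) = p**(3/2)
(272 + 46)*B(9 - 1*(-3)) = (272 + 46)*(9 - 1*(-3))**(3/2) = 318*(9 + 3)**(3/2) = 318*12**(3/2) = 318*(24*sqrt(3)) = 7632*sqrt(3)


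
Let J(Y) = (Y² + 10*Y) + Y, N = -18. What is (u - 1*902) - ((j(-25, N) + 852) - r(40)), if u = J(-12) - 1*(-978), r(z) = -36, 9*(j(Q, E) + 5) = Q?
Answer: -7130/9 ≈ -792.22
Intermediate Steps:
j(Q, E) = -5 + Q/9
J(Y) = Y² + 11*Y
u = 990 (u = -12*(11 - 12) - 1*(-978) = -12*(-1) + 978 = 12 + 978 = 990)
(u - 1*902) - ((j(-25, N) + 852) - r(40)) = (990 - 1*902) - (((-5 + (⅑)*(-25)) + 852) - 1*(-36)) = (990 - 902) - (((-5 - 25/9) + 852) + 36) = 88 - ((-70/9 + 852) + 36) = 88 - (7598/9 + 36) = 88 - 1*7922/9 = 88 - 7922/9 = -7130/9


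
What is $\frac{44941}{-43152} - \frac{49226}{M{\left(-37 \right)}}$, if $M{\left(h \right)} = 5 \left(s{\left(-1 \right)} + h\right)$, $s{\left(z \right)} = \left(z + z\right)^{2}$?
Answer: $\frac{235198343}{791120} \approx 297.3$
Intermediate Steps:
$s{\left(z \right)} = 4 z^{2}$ ($s{\left(z \right)} = \left(2 z\right)^{2} = 4 z^{2}$)
$M{\left(h \right)} = 20 + 5 h$ ($M{\left(h \right)} = 5 \left(4 \left(-1\right)^{2} + h\right) = 5 \left(4 \cdot 1 + h\right) = 5 \left(4 + h\right) = 20 + 5 h$)
$\frac{44941}{-43152} - \frac{49226}{M{\left(-37 \right)}} = \frac{44941}{-43152} - \frac{49226}{20 + 5 \left(-37\right)} = 44941 \left(- \frac{1}{43152}\right) - \frac{49226}{20 - 185} = - \frac{44941}{43152} - \frac{49226}{-165} = - \frac{44941}{43152} - - \frac{49226}{165} = - \frac{44941}{43152} + \frac{49226}{165} = \frac{235198343}{791120}$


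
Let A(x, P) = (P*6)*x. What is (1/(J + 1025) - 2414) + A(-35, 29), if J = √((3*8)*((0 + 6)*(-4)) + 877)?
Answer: -8931954271/1050324 - √301/1050324 ≈ -8504.0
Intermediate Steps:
A(x, P) = 6*P*x (A(x, P) = (6*P)*x = 6*P*x)
J = √301 (J = √(24*(6*(-4)) + 877) = √(24*(-24) + 877) = √(-576 + 877) = √301 ≈ 17.349)
(1/(J + 1025) - 2414) + A(-35, 29) = (1/(√301 + 1025) - 2414) + 6*29*(-35) = (1/(1025 + √301) - 2414) - 6090 = (-2414 + 1/(1025 + √301)) - 6090 = -8504 + 1/(1025 + √301)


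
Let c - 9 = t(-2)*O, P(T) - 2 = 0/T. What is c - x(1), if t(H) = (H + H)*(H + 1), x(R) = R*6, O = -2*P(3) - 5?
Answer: -33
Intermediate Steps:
P(T) = 2 (P(T) = 2 + 0/T = 2 + 0 = 2)
O = -9 (O = -2*2 - 5 = -4 - 5 = -9)
x(R) = 6*R
t(H) = 2*H*(1 + H) (t(H) = (2*H)*(1 + H) = 2*H*(1 + H))
c = -27 (c = 9 + (2*(-2)*(1 - 2))*(-9) = 9 + (2*(-2)*(-1))*(-9) = 9 + 4*(-9) = 9 - 36 = -27)
c - x(1) = -27 - 6 = -33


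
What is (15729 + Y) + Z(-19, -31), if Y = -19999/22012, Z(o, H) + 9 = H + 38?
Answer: 346162725/22012 ≈ 15726.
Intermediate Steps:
Z(o, H) = 29 + H (Z(o, H) = -9 + (H + 38) = -9 + (38 + H) = 29 + H)
Y = -19999/22012 (Y = -19999*1/22012 = -19999/22012 ≈ -0.90855)
(15729 + Y) + Z(-19, -31) = (15729 - 19999/22012) + (29 - 31) = 346206749/22012 - 2 = 346162725/22012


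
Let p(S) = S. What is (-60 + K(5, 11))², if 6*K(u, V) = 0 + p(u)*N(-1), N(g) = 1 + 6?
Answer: 105625/36 ≈ 2934.0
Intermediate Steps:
N(g) = 7
K(u, V) = 7*u/6 (K(u, V) = (0 + u*7)/6 = (0 + 7*u)/6 = (7*u)/6 = 7*u/6)
(-60 + K(5, 11))² = (-60 + (7/6)*5)² = (-60 + 35/6)² = (-325/6)² = 105625/36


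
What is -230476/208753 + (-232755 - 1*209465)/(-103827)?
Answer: 68385120008/21674197731 ≈ 3.1551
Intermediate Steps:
-230476/208753 + (-232755 - 1*209465)/(-103827) = -230476*1/208753 + (-232755 - 209465)*(-1/103827) = -230476/208753 - 442220*(-1/103827) = -230476/208753 + 442220/103827 = 68385120008/21674197731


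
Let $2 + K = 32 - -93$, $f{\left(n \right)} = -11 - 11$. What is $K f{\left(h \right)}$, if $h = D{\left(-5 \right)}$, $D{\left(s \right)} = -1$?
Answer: $-2706$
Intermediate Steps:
$h = -1$
$f{\left(n \right)} = -22$
$K = 123$ ($K = -2 + \left(32 - -93\right) = -2 + \left(32 + 93\right) = -2 + 125 = 123$)
$K f{\left(h \right)} = 123 \left(-22\right) = -2706$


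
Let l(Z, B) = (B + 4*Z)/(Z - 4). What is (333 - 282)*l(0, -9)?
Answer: 459/4 ≈ 114.75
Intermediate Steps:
l(Z, B) = (B + 4*Z)/(-4 + Z)
(333 - 282)*l(0, -9) = (333 - 282)*((-9 + 4*0)/(-4 + 0)) = 51*((-9 + 0)/(-4)) = 51*(-¼*(-9)) = 51*(9/4) = 459/4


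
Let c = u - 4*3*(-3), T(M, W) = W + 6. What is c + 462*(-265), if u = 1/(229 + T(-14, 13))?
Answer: -30353711/248 ≈ -1.2239e+5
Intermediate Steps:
T(M, W) = 6 + W
u = 1/248 (u = 1/(229 + (6 + 13)) = 1/(229 + 19) = 1/248 ≈ 0.0040323)
c = 8929/248 (c = 1/248 - 4*3*(-3) = 1/248 - 12*(-3) = 1/248 - 1*(-36) = 1/248 + 36 = 8929/248 ≈ 36.004)
c + 462*(-265) = 8929/248 + 462*(-265) = 8929/248 - 122430 = -30353711/248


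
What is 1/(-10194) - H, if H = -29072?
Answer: 296359967/10194 ≈ 29072.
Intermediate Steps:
1/(-10194) - H = 1/(-10194) - 1*(-29072) = -1/10194 + 29072 = 296359967/10194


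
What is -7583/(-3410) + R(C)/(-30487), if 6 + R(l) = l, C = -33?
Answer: 231315911/103960670 ≈ 2.2250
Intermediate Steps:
R(l) = -6 + l
-7583/(-3410) + R(C)/(-30487) = -7583/(-3410) + (-6 - 33)/(-30487) = -7583*(-1/3410) - 39*(-1/30487) = 7583/3410 + 39/30487 = 231315911/103960670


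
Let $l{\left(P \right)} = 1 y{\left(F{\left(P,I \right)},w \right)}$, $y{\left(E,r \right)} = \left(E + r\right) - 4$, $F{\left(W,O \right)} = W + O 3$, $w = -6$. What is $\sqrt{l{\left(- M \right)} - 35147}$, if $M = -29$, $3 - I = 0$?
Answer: $i \sqrt{35119} \approx 187.4 i$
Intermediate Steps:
$I = 3$ ($I = 3 - 0 = 3 + 0 = 3$)
$F{\left(W,O \right)} = W + 3 O$
$y{\left(E,r \right)} = -4 + E + r$
$l{\left(P \right)} = -1 + P$ ($l{\left(P \right)} = 1 \left(-4 + \left(P + 3 \cdot 3\right) - 6\right) = 1 \left(-4 + \left(P + 9\right) - 6\right) = 1 \left(-4 + \left(9 + P\right) - 6\right) = 1 \left(-1 + P\right) = -1 + P$)
$\sqrt{l{\left(- M \right)} - 35147} = \sqrt{\left(-1 - -29\right) - 35147} = \sqrt{\left(-1 + 29\right) - 35147} = \sqrt{28 - 35147} = \sqrt{-35119} = i \sqrt{35119}$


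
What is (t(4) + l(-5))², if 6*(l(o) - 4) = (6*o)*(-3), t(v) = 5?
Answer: 576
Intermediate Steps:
l(o) = 4 - 3*o (l(o) = 4 + ((6*o)*(-3))/6 = 4 + (-18*o)/6 = 4 - 3*o)
(t(4) + l(-5))² = (5 + (4 - 3*(-5)))² = (5 + (4 + 15))² = (5 + 19)² = 24² = 576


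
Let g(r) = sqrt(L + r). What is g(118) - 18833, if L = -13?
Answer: -18833 + sqrt(105) ≈ -18823.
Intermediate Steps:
g(r) = sqrt(-13 + r)
g(118) - 18833 = sqrt(-13 + 118) - 18833 = sqrt(105) - 18833 = -18833 + sqrt(105)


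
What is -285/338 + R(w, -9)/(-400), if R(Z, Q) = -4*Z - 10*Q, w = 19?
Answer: -29683/33800 ≈ -0.87819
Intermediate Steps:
R(Z, Q) = -10*Q - 4*Z
-285/338 + R(w, -9)/(-400) = -285/338 + (-10*(-9) - 4*19)/(-400) = -285*1/338 + (90 - 76)*(-1/400) = -285/338 + 14*(-1/400) = -285/338 - 7/200 = -29683/33800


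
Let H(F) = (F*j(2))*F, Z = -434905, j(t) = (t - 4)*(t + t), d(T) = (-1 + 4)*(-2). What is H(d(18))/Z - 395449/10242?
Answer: -171979797649/4454297010 ≈ -38.610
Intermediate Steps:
d(T) = -6 (d(T) = 3*(-2) = -6)
j(t) = 2*t*(-4 + t) (j(t) = (-4 + t)*(2*t) = 2*t*(-4 + t))
H(F) = -8*F² (H(F) = (F*(2*2*(-4 + 2)))*F = (F*(2*2*(-2)))*F = (F*(-8))*F = (-8*F)*F = -8*F²)
H(d(18))/Z - 395449/10242 = -8*(-6)²/(-434905) - 395449/10242 = -8*36*(-1/434905) - 395449*1/10242 = -288*(-1/434905) - 395449/10242 = 288/434905 - 395449/10242 = -171979797649/4454297010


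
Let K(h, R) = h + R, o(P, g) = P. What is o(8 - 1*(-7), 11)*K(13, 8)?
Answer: 315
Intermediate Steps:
K(h, R) = R + h
o(8 - 1*(-7), 11)*K(13, 8) = (8 - 1*(-7))*(8 + 13) = (8 + 7)*21 = 15*21 = 315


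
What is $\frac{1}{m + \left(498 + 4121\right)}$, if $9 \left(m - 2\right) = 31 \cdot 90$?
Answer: $\frac{1}{4931} \approx 0.0002028$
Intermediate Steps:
$m = 312$ ($m = 2 + \frac{31 \cdot 90}{9} = 2 + \frac{1}{9} \cdot 2790 = 2 + 310 = 312$)
$\frac{1}{m + \left(498 + 4121\right)} = \frac{1}{312 + \left(498 + 4121\right)} = \frac{1}{312 + 4619} = \frac{1}{4931}$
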